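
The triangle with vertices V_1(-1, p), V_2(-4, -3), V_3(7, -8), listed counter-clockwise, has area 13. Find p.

-2

Write out the shoelace sum; only the two edges meeting at V_1 involve p:
2·Area = [(7·p − (-1)·(-8)) + ((-1)·(-3) − (-4)·p)] + 53
       = 11·p + 48 = 26
⇒ p = -2.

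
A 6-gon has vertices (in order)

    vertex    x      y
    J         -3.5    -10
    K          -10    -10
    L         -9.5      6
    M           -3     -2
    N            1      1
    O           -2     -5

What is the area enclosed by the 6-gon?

92.25

Σ = (-65) + (-155) + (37) + (-1) + (-3) + (2.5) = -184.5
Area = |Σ|/2 = 92.25.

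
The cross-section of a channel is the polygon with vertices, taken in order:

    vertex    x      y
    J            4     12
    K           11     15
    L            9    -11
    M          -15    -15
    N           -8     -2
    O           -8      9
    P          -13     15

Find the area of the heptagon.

512.5

J→K: (4)(15) − (11)(12) = -72
K→L: (11)(-11) − (9)(15) = -256
L→M: (9)(-15) − (-15)(-11) = -300
M→N: (-15)(-2) − (-8)(-15) = -90
N→O: (-8)(9) − (-8)(-2) = -88
O→P: (-8)(15) − (-13)(9) = -3
P→J: (-13)(12) − (4)(15) = -216
Σ = -1025
Area = |Σ|/2 = 512.5.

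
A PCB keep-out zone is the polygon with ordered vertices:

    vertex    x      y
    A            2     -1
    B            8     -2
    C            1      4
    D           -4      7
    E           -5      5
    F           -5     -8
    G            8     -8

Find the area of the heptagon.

Cross-terms: 4, 34, 23, 15, 65, 104, 8  ⇒  Σ = 253
Area = |Σ|/2 = 126.5.

126.5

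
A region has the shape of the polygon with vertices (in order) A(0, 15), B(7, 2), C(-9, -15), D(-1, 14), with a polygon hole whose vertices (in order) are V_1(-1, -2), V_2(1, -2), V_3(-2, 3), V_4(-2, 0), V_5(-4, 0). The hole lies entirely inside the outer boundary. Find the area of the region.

165.5

Outer boundary:
Apply the shoelace (surveyor's) formula: 2A = Σ (x_i·y_{i+1} − x_{i+1}·y_i), indices taken mod 4.
Σ = (-105) + (-87) + (-141) + (-15) = -348
Area = |Σ|/2 = 174.
Hole:
Σ = (4) + (-1) + (6) + (0) + (8) = 17
Area = |Σ|/2 = 8.5.
Net area = 174 − 8.5 = 165.5.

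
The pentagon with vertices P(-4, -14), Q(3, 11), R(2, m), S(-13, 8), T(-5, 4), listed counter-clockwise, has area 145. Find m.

14

The doubled signed area Σ (x_i y_{i+1} − x_{i+1} y_i) is linear in m.
With m=0 it equals 66; the coefficient of m is 16 (from the two edges through R).
So 16·m + 66 = 2·145 = 290 ⇒ m = 14.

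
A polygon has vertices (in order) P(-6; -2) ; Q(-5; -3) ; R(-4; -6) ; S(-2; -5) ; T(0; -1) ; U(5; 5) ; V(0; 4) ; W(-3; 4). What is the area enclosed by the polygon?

51.5

Apply the shoelace (surveyor's) formula: 2A = Σ (x_i·y_{i+1} − x_{i+1}·y_i), indices taken mod 8.
Σ = (8) + (18) + (8) + (2) + (5) + (20) + (12) + (30) = 103
Area = |Σ|/2 = 51.5.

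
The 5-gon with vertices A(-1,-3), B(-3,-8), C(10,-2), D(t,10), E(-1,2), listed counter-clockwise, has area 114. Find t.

Write out the shoelace sum; only the two edges meeting at D involve t:
2·Area = [(10·10 − t·(-2)) + (t·2 − (-1)·10)] + 90
       = 4·t + 200 = 228
⇒ t = 7.

7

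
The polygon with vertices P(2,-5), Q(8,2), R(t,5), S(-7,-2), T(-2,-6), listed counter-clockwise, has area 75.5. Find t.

7

The doubled signed area Σ (x_i y_{i+1} − x_{i+1} y_i) is linear in t.
With t=0 it equals 179; the coefficient of t is -4 (from the two edges through R).
So -4·t + 179 = 2·75.5 = 151 ⇒ t = 7.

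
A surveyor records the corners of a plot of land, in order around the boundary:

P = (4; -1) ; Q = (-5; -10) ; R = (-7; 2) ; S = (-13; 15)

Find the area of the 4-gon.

125.5

Apply the shoelace (surveyor's) formula: 2A = Σ (x_i·y_{i+1} − x_{i+1}·y_i), indices taken mod 4.
Cross-terms: -45, -80, -79, -47  ⇒  Σ = -251
Area = |Σ|/2 = 125.5.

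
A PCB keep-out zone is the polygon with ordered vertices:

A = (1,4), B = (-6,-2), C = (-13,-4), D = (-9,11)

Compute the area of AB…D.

Cross-terms: 22, -2, -179, -47  ⇒  Σ = -206
Area = |Σ|/2 = 103.

103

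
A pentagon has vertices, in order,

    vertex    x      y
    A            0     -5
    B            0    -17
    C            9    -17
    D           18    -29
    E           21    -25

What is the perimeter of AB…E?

|AB| = √((0)² + (-12)²) = √144 = 12
|BC| = √((9)² + (0)²) = √81 = 9
|CD| = √((9)² + (-12)²) = √225 = 15
|DE| = √((3)² + (4)²) = √25 = 5
|EA| = √((-21)² + (20)²) = √841 = 29
Perimeter = 12 + 9 + 15 + 5 + 29 = 70.

70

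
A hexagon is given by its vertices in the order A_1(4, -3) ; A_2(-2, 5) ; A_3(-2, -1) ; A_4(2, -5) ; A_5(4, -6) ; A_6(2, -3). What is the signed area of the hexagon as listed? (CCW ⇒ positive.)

Apply Gauss's area formula: 2A = Σ (x_i·y_{i+1} − x_{i+1}·y_i), indices taken mod 6.
A_1→A_2: (4)(5) − (-2)(-3) = 14
A_2→A_3: (-2)(-1) − (-2)(5) = 12
A_3→A_4: (-2)(-5) − (2)(-1) = 12
A_4→A_5: (2)(-6) − (4)(-5) = 8
A_5→A_6: (4)(-3) − (2)(-6) = 0
A_6→A_1: (2)(-3) − (4)(-3) = 6
Σ = 52
Signed area = Σ/2 = 26 (positive ⇒ counter-clockwise traversal).

26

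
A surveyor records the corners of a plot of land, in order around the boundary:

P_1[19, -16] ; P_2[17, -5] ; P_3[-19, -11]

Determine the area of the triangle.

204

Apply the shoelace formula: 2A = Σ (x_i·y_{i+1} − x_{i+1}·y_i), indices taken mod 3.
P_1→P_2: (19)(-5) − (17)(-16) = 177
P_2→P_3: (17)(-11) − (-19)(-5) = -282
P_3→P_1: (-19)(-16) − (19)(-11) = 513
Σ = 408
Area = |Σ|/2 = 204.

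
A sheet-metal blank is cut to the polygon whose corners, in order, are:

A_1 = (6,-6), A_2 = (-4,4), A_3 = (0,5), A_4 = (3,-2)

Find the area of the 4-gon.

20.5

Apply the surveyor's formula: 2A = Σ (x_i·y_{i+1} − x_{i+1}·y_i), indices taken mod 4.
Σ = (0) + (-20) + (-15) + (-6) = -41
Area = |Σ|/2 = 20.5.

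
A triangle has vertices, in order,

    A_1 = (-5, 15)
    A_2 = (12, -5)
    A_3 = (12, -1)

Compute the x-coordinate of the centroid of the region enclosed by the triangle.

19/3

Apply the shoelace (surveyor's) formula. First the cross-terms c_i = x_i·y_{i+1} − x_{i+1}·y_i:
  -155, 48, 175  ⇒  2A = 68, A = 34.
Then Σ (x_i + x_{i+1})·c_i = 1292, so x̄ = 1292 / (6·34) = 19/3.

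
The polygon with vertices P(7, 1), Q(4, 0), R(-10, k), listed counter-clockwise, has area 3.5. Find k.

The doubled signed area Σ (x_i y_{i+1} − x_{i+1} y_i) is linear in k.
With k=0 it equals -14; the coefficient of k is -3 (from the two edges through R).
So -3·k + -14 = 2·3.5 = 7 ⇒ k = -7.

-7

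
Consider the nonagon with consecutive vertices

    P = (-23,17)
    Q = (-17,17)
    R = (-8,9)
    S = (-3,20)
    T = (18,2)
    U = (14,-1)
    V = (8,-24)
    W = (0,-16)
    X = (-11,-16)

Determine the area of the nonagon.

Apply Gauss's area formula: 2A = Σ (x_i·y_{i+1} − x_{i+1}·y_i), indices taken mod 9.
Σ = (-102) + (-17) + (-133) + (-366) + (-46) + (-328) + (-128) + (-176) + (-555) = -1851
Area = |Σ|/2 = 925.5.

925.5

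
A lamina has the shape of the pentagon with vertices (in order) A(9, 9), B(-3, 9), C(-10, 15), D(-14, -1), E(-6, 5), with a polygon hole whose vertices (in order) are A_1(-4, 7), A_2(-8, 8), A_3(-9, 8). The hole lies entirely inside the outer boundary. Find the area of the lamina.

98.5

Outer boundary:
Cross-terms: 108, 45, 220, -76, -99  ⇒  Σ = 198
Area = |Σ|/2 = 99.
Hole:
Apply the shoelace (surveyor's) formula: 2A = Σ (x_i·y_{i+1} − x_{i+1}·y_i), indices taken mod 3.
Cross-terms: 24, 8, -31  ⇒  Σ = 1
Area = |Σ|/2 = 0.5.
Net area = 99 − 0.5 = 98.5.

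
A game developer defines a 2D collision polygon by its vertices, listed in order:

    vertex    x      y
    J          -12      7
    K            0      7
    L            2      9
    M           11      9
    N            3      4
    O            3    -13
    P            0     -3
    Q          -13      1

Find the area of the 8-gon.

Apply Gauss's area formula: 2A = Σ (x_i·y_{i+1} − x_{i+1}·y_i), indices taken mod 8.
Σ = (-84) + (-14) + (-81) + (17) + (-51) + (-9) + (-39) + (-79) = -340
Area = |Σ|/2 = 170.

170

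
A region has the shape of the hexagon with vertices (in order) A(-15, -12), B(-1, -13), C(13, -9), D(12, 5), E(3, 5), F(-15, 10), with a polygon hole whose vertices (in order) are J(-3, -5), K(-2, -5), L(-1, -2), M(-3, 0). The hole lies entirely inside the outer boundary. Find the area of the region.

500.5

Outer boundary:
Σ = (183) + (178) + (173) + (45) + (105) + (330) = 1014
Area = |Σ|/2 = 507.
Hole:
Apply the shoelace (surveyor's) formula: 2A = Σ (x_i·y_{i+1} − x_{i+1}·y_i), indices taken mod 4.
Σ = (5) + (-1) + (-6) + (15) = 13
Area = |Σ|/2 = 6.5.
Net area = 507 − 6.5 = 500.5.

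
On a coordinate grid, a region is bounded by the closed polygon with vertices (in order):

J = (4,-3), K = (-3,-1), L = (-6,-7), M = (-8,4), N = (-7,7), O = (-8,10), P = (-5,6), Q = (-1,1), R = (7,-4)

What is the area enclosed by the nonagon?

62.5

Apply the surveyor's formula: 2A = Σ (x_i·y_{i+1} − x_{i+1}·y_i), indices taken mod 9.
Cross-terms: -13, 15, -80, -28, -14, 2, 1, -3, -5  ⇒  Σ = -125
Area = |Σ|/2 = 62.5.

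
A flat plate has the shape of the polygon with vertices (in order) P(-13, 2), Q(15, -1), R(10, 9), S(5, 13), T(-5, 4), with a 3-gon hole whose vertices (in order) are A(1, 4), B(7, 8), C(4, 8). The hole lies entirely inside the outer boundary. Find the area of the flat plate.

164

Outer boundary:
Σ = (-17) + (145) + (85) + (85) + (42) = 340
Area = |Σ|/2 = 170.
Hole:
Apply Gauss's area formula: 2A = Σ (x_i·y_{i+1} − x_{i+1}·y_i), indices taken mod 3.
Σ = (-20) + (24) + (8) = 12
Area = |Σ|/2 = 6.
Net area = 170 − 6 = 164.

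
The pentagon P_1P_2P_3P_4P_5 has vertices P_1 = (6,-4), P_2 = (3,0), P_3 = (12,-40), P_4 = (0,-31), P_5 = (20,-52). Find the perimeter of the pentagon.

|P_1P_2| = √((-3)² + (4)²) = √25 = 5
|P_2P_3| = √((9)² + (-40)²) = √1681 = 41
|P_3P_4| = √((-12)² + (9)²) = √225 = 15
|P_4P_5| = √((20)² + (-21)²) = √841 = 29
|P_5P_1| = √((-14)² + (48)²) = √2500 = 50
Perimeter = 5 + 41 + 15 + 29 + 50 = 140.

140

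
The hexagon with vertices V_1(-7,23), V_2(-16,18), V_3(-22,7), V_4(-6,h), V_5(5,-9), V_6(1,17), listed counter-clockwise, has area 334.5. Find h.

The doubled signed area Σ (x_i y_{i+1} − x_{i+1} y_i) is linear in h.
With h=0 it equals 858; the coefficient of h is -27 (from the two edges through V_4).
So -27·h + 858 = 2·334.5 = 669 ⇒ h = 7.

7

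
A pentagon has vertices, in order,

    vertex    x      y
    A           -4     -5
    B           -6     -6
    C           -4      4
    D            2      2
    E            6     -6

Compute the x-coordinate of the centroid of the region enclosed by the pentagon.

Apply the shoelace formula. First the cross-terms c_i = x_i·y_{i+1} − x_{i+1}·y_i:
  -6, -48, -16, -24, -54  ⇒  2A = -148, A = -74.
Then Σ (x_i + x_{i+1})·c_i = 272, so x̄ = 272 / (6·(-74)) = -68/111.

-68/111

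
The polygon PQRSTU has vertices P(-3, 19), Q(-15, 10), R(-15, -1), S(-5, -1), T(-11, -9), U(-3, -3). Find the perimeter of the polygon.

|PQ| = √((-12)² + (-9)²) = √225 = 15
|QR| = √((0)² + (-11)²) = √121 = 11
|RS| = √((10)² + (0)²) = √100 = 10
|ST| = √((-6)² + (-8)²) = √100 = 10
|TU| = √((8)² + (6)²) = √100 = 10
|UP| = √((0)² + (22)²) = √484 = 22
Perimeter = 15 + 11 + 10 + 10 + 10 + 22 = 78.

78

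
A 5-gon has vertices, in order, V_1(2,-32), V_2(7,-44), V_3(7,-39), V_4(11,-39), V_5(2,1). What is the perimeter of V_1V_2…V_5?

96

|V_1V_2| = √((5)² + (-12)²) = √169 = 13
|V_2V_3| = √((0)² + (5)²) = √25 = 5
|V_3V_4| = √((4)² + (0)²) = √16 = 4
|V_4V_5| = √((-9)² + (40)²) = √1681 = 41
|V_5V_1| = √((0)² + (-33)²) = √1089 = 33
Perimeter = 13 + 5 + 4 + 41 + 33 = 96.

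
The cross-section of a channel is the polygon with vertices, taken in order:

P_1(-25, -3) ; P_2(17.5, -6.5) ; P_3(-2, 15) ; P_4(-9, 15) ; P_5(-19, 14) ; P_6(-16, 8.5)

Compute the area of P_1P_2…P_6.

Apply the surveyor's formula: 2A = Σ (x_i·y_{i+1} − x_{i+1}·y_i), indices taken mod 6.
Σ = (215) + (249.5) + (105) + (159) + (62.5) + (260.5) = 1051.5
Area = |Σ|/2 = 525.75.

525.75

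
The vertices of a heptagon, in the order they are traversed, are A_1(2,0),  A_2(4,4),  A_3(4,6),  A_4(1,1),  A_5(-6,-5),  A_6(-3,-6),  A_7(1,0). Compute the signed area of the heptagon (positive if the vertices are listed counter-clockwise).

21

A_1→A_2: (2)(4) − (4)(0) = 8
A_2→A_3: (4)(6) − (4)(4) = 8
A_3→A_4: (4)(1) − (1)(6) = -2
A_4→A_5: (1)(-5) − (-6)(1) = 1
A_5→A_6: (-6)(-6) − (-3)(-5) = 21
A_6→A_7: (-3)(0) − (1)(-6) = 6
A_7→A_1: (1)(0) − (2)(0) = 0
Σ = 42
Signed area = Σ/2 = 21 (positive ⇒ counter-clockwise traversal).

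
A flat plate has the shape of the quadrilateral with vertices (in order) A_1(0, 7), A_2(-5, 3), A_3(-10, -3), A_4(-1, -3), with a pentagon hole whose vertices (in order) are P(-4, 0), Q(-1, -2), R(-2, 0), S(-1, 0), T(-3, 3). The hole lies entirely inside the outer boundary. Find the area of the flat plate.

43.5

Outer boundary:
Apply Gauss's area formula: 2A = Σ (x_i·y_{i+1} − x_{i+1}·y_i), indices taken mod 4.
Σ = (35) + (45) + (27) + (-7) = 100
Area = |Σ|/2 = 50.
Hole:
Apply the shoelace formula: 2A = Σ (x_i·y_{i+1} − x_{i+1}·y_i), indices taken mod 5.
Σ = (8) + (-4) + (0) + (-3) + (12) = 13
Area = |Σ|/2 = 6.5.
Net area = 50 − 6.5 = 43.5.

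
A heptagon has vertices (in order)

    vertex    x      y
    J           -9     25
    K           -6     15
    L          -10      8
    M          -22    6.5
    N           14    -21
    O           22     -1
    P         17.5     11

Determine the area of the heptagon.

Apply the shoelace formula: 2A = Σ (x_i·y_{i+1} − x_{i+1}·y_i), indices taken mod 7.
Cross-terms: 15, 102, 111, 371, 448, 259.5, 536.5  ⇒  Σ = 1843
Area = |Σ|/2 = 921.5.

921.5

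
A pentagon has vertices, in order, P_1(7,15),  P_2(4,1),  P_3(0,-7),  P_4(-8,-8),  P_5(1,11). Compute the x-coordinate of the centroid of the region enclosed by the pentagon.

61/279

Apply the shoelace (surveyor's) formula. First the cross-terms c_i = x_i·y_{i+1} − x_{i+1}·y_i:
  -53, -28, -56, -80, -62  ⇒  2A = -279, A = -139.5.
Then Σ (x_i + x_{i+1})·c_i = -183, so x̄ = -183 / (6·(-139.5)) = 61/279.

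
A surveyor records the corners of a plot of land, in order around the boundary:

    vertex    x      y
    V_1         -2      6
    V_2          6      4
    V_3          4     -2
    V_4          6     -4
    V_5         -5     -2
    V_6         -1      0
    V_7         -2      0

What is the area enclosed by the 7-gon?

61

Apply the shoelace (surveyor's) formula: 2A = Σ (x_i·y_{i+1} − x_{i+1}·y_i), indices taken mod 7.
Cross-terms: -44, -28, -4, -32, -2, 0, -12  ⇒  Σ = -122
Area = |Σ|/2 = 61.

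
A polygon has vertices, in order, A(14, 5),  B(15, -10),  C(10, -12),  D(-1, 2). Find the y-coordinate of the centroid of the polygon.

-631/240

Apply the shoelace (surveyor's) formula. First the cross-terms c_i = x_i·y_{i+1} − x_{i+1}·y_i:
  -215, -80, 8, -33  ⇒  2A = -320, A = -160.
Then Σ (y_i + y_{i+1})·c_i = 2524, so ȳ = 2524 / (6·(-160)) = -631/240.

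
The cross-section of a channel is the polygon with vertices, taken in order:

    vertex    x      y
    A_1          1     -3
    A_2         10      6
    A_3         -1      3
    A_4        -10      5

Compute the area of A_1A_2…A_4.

Apply the shoelace (surveyor's) formula: 2A = Σ (x_i·y_{i+1} − x_{i+1}·y_i), indices taken mod 4.
Σ = (36) + (36) + (25) + (25) = 122
Area = |Σ|/2 = 61.

61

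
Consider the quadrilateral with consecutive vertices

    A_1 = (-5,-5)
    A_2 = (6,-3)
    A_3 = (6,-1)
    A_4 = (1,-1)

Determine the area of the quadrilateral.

Apply the surveyor's formula: 2A = Σ (x_i·y_{i+1} − x_{i+1}·y_i), indices taken mod 4.
Σ = (45) + (12) + (-5) + (-10) = 42
Area = |Σ|/2 = 21.

21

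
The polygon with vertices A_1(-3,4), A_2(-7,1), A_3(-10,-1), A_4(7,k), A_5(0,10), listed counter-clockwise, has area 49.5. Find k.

The doubled signed area Σ (x_i y_{i+1} − x_{i+1} y_i) is linear in k.
With k=0 it equals 149; the coefficient of k is -10 (from the two edges through A_4).
So -10·k + 149 = 2·49.5 = 99 ⇒ k = 5.

5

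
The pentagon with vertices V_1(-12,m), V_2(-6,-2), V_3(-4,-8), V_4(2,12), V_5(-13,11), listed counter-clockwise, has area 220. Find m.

-14

The doubled signed area Σ (x_i y_{i+1} − x_{i+1} y_i) is linear in m.
With m=0 it equals 342; the coefficient of m is -7 (from the two edges through V_1).
So -7·m + 342 = 2·220 = 440 ⇒ m = -14.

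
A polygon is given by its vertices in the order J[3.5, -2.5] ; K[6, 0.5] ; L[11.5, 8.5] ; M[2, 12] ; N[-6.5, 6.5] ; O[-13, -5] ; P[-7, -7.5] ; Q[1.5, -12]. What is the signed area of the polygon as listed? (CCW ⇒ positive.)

Apply Gauss's area formula: 2A = Σ (x_i·y_{i+1} − x_{i+1}·y_i), indices taken mod 8.
Σ = (16.75) + (45.25) + (121) + (91) + (117) + (62.5) + (95.25) + (38.25) = 587
Signed area = Σ/2 = 293.5 (positive ⇒ counter-clockwise traversal).

293.5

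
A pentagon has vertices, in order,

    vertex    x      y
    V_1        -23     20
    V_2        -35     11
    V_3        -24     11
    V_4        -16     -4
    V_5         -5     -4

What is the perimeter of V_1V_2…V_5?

|V_1V_2| = √((-12)² + (-9)²) = √225 = 15
|V_2V_3| = √((11)² + (0)²) = √121 = 11
|V_3V_4| = √((8)² + (-15)²) = √289 = 17
|V_4V_5| = √((11)² + (0)²) = √121 = 11
|V_5V_1| = √((-18)² + (24)²) = √900 = 30
Perimeter = 15 + 11 + 17 + 11 + 30 = 84.

84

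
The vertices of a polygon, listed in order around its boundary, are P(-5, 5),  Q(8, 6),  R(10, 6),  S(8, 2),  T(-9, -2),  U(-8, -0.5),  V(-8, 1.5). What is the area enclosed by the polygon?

Apply the shoelace (surveyor's) formula: 2A = Σ (x_i·y_{i+1} − x_{i+1}·y_i), indices taken mod 7.
Σ = (-70) + (-12) + (-28) + (2) + (-11.5) + (-16) + (-32.5) = -168
Area = |Σ|/2 = 84.

84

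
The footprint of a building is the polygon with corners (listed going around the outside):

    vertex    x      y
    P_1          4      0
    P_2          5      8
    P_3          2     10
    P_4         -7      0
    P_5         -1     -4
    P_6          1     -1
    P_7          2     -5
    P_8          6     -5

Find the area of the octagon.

103

P_1→P_2: (4)(8) − (5)(0) = 32
P_2→P_3: (5)(10) − (2)(8) = 34
P_3→P_4: (2)(0) − (-7)(10) = 70
P_4→P_5: (-7)(-4) − (-1)(0) = 28
P_5→P_6: (-1)(-1) − (1)(-4) = 5
P_6→P_7: (1)(-5) − (2)(-1) = -3
P_7→P_8: (2)(-5) − (6)(-5) = 20
P_8→P_1: (6)(0) − (4)(-5) = 20
Σ = 206
Area = |Σ|/2 = 103.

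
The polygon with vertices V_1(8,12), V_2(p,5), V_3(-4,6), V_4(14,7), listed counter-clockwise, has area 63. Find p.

Write out the shoelace sum; only the two edges meeting at V_2 involve p:
2·Area = [(8·5 − p·12) + (p·6 − (-4)·5)] + 0
       = -6·p + 60 = 126
⇒ p = -11.

-11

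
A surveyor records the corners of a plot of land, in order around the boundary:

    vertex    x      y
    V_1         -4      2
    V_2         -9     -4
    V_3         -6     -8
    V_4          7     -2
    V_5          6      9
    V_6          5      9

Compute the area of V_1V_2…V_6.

140

Apply the shoelace (surveyor's) formula: 2A = Σ (x_i·y_{i+1} − x_{i+1}·y_i), indices taken mod 6.
Cross-terms: 34, 48, 68, 75, 9, 46  ⇒  Σ = 280
Area = |Σ|/2 = 140.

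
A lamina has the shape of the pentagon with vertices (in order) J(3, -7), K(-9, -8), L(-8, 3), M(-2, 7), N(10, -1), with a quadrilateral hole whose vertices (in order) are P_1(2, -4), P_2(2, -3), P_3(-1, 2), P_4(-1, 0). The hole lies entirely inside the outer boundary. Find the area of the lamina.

Outer boundary:
Apply Gauss's area formula: 2A = Σ (x_i·y_{i+1} − x_{i+1}·y_i), indices taken mod 5.
Σ = (-87) + (-91) + (-50) + (-68) + (-67) = -363
Area = |Σ|/2 = 181.5.
Hole:
Apply Gauss's area formula: 2A = Σ (x_i·y_{i+1} − x_{i+1}·y_i), indices taken mod 4.
Σ = (2) + (1) + (2) + (4) = 9
Area = |Σ|/2 = 4.5.
Net area = 181.5 − 4.5 = 177.

177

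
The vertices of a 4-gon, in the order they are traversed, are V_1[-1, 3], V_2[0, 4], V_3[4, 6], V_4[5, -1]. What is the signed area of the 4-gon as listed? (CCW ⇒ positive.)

Σ = (-4) + (-16) + (-34) + (14) = -40
Signed area = Σ/2 = -20 (negative ⇒ clockwise traversal).

-20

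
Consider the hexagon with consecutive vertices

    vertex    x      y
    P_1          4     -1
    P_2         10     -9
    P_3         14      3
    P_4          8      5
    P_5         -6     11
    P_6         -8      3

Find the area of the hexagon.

Apply the shoelace (surveyor's) formula: 2A = Σ (x_i·y_{i+1} − x_{i+1}·y_i), indices taken mod 6.
Σ = (-26) + (156) + (46) + (118) + (70) + (-4) = 360
Area = |Σ|/2 = 180.

180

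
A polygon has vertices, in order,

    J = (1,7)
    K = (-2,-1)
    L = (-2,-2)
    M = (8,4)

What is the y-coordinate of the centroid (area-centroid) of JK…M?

Apply the shoelace (surveyor's) formula. First the cross-terms c_i = x_i·y_{i+1} − x_{i+1}·y_i:
  13, 2, 8, 52  ⇒  2A = 75, A = 37.5.
Then Σ (y_i + y_{i+1})·c_i = 660, so ȳ = 660 / (6·37.5) = 44/15.

44/15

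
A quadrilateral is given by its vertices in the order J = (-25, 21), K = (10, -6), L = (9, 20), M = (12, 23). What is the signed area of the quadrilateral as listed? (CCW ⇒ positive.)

494

Cross-terms: -60, 254, -33, 827  ⇒  Σ = 988
Signed area = Σ/2 = 494 (positive ⇒ counter-clockwise traversal).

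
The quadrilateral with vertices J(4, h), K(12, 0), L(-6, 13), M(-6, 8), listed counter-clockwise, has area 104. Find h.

-3

The doubled signed area Σ (x_i y_{i+1} − x_{i+1} y_i) is linear in h.
With h=0 it equals 154; the coefficient of h is -18 (from the two edges through J).
So -18·h + 154 = 2·104 = 208 ⇒ h = -3.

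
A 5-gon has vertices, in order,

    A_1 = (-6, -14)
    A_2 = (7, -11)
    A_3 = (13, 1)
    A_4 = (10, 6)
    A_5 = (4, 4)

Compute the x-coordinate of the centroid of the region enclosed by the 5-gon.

836/183

Apply Gauss's area formula. First the cross-terms c_i = x_i·y_{i+1} − x_{i+1}·y_i:
  164, 150, 68, 16, -32  ⇒  2A = 366, A = 183.
Then Σ (x_i + x_{i+1})·c_i = 5016, so x̄ = 5016 / (6·183) = 836/183.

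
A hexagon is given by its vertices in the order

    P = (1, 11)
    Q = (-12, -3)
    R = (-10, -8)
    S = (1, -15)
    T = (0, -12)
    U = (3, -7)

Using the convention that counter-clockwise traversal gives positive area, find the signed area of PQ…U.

208.5

Apply the surveyor's formula: 2A = Σ (x_i·y_{i+1} − x_{i+1}·y_i), indices taken mod 6.
P→Q: (1)(-3) − (-12)(11) = 129
Q→R: (-12)(-8) − (-10)(-3) = 66
R→S: (-10)(-15) − (1)(-8) = 158
S→T: (1)(-12) − (0)(-15) = -12
T→U: (0)(-7) − (3)(-12) = 36
U→P: (3)(11) − (1)(-7) = 40
Σ = 417
Signed area = Σ/2 = 208.5 (positive ⇒ counter-clockwise traversal).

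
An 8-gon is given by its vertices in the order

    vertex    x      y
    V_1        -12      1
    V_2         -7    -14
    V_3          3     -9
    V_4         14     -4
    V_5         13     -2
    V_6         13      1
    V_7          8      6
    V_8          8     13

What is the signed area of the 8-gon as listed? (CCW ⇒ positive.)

Apply Gauss's area formula: 2A = Σ (x_i·y_{i+1} − x_{i+1}·y_i), indices taken mod 8.
Σ = (175) + (105) + (114) + (24) + (39) + (70) + (56) + (164) = 747
Signed area = Σ/2 = 373.5 (positive ⇒ counter-clockwise traversal).

373.5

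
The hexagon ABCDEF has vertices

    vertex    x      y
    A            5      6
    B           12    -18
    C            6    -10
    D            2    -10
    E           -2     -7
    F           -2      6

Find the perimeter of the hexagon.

|AB| = √((7)² + (-24)²) = √625 = 25
|BC| = √((-6)² + (8)²) = √100 = 10
|CD| = √((-4)² + (0)²) = √16 = 4
|DE| = √((-4)² + (3)²) = √25 = 5
|EF| = √((0)² + (13)²) = √169 = 13
|FA| = √((7)² + (0)²) = √49 = 7
Perimeter = 25 + 10 + 4 + 5 + 13 + 7 = 64.

64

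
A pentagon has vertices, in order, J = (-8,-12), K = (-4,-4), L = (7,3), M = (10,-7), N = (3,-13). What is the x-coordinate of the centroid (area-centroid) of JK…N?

455/246

Apply Gauss's area formula. First the cross-terms c_i = x_i·y_{i+1} − x_{i+1}·y_i:
  -16, 16, -79, -109, -140  ⇒  2A = -328, A = -164.
Then Σ (x_i + x_{i+1})·c_i = -1820, so x̄ = -1820 / (6·(-164)) = 455/246.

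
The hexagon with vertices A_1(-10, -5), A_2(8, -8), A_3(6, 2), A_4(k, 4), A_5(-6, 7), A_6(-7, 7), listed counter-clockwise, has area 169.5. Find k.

Write out the shoelace sum; only the two edges meeting at A_4 involve k:
2·Area = [(6·4 − k·2) + (k·7 − (-6)·4)] + 296
       = 5·k + 344 = 339
⇒ k = -1.

-1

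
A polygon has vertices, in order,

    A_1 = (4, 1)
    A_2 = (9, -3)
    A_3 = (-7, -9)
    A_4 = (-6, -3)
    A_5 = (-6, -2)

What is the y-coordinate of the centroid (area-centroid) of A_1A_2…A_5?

-169/48

Apply the shoelace (surveyor's) formula. First the cross-terms c_i = x_i·y_{i+1} − x_{i+1}·y_i:
  -21, -102, -33, -6, 2  ⇒  2A = -160, A = -80.
Then Σ (y_i + y_{i+1})·c_i = 1690, so ȳ = 1690 / (6·(-80)) = -169/48.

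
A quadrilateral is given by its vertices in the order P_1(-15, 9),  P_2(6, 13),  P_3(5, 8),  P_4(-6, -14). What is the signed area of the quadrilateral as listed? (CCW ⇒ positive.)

Apply Gauss's area formula: 2A = Σ (x_i·y_{i+1} − x_{i+1}·y_i), indices taken mod 4.
Cross-terms: -249, -17, -22, -264  ⇒  Σ = -552
Signed area = Σ/2 = -276 (negative ⇒ clockwise traversal).

-276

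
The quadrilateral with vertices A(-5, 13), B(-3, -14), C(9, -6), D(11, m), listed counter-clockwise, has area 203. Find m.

The doubled signed area Σ (x_i y_{i+1} − x_{i+1} y_i) is linear in m.
With m=0 it equals 462; the coefficient of m is 14 (from the two edges through D).
So 14·m + 462 = 2·203 = 406 ⇒ m = -4.

-4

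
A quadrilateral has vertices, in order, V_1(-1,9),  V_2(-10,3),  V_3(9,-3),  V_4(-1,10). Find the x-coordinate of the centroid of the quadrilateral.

-133/267

Apply the surveyor's formula. First the cross-terms c_i = x_i·y_{i+1} − x_{i+1}·y_i:
  87, 3, 87, 1  ⇒  2A = 178, A = 89.
Then Σ (x_i + x_{i+1})·c_i = -266, so x̄ = -266 / (6·89) = -133/267.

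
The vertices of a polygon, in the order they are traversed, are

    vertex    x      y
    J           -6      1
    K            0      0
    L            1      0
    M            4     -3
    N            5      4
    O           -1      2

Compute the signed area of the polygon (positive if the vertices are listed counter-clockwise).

26.5

Apply the surveyor's formula: 2A = Σ (x_i·y_{i+1} − x_{i+1}·y_i), indices taken mod 6.
Σ = (0) + (0) + (-3) + (31) + (14) + (11) = 53
Signed area = Σ/2 = 26.5 (positive ⇒ counter-clockwise traversal).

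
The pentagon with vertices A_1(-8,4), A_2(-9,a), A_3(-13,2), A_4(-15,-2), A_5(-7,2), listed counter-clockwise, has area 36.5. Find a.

11

Write out the shoelace sum; only the two edges meeting at A_2 involve a:
2·Area = [((-8)·a − (-9)·4) + ((-9)·2 − (-13)·a)] + 0
       = 5·a + 18 = 73
⇒ a = 11.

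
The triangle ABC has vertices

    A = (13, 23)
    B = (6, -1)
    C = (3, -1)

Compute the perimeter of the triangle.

|AB| = √((-7)² + (-24)²) = √625 = 25
|BC| = √((-3)² + (0)²) = √9 = 3
|CA| = √((10)² + (24)²) = √676 = 26
Perimeter = 25 + 3 + 26 = 54.

54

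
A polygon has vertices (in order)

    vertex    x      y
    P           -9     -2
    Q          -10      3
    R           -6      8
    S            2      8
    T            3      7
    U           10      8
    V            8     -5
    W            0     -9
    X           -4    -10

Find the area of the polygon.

P→Q: (-9)(3) − (-10)(-2) = -47
Q→R: (-10)(8) − (-6)(3) = -62
R→S: (-6)(8) − (2)(8) = -64
S→T: (2)(7) − (3)(8) = -10
T→U: (3)(8) − (10)(7) = -46
U→V: (10)(-5) − (8)(8) = -114
V→W: (8)(-9) − (0)(-5) = -72
W→X: (0)(-10) − (-4)(-9) = -36
X→P: (-4)(-2) − (-9)(-10) = -82
Σ = -533
Area = |Σ|/2 = 266.5.

266.5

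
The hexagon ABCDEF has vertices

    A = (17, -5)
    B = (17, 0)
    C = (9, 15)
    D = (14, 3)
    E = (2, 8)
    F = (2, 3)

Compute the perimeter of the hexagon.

70

|AB| = √((0)² + (5)²) = √25 = 5
|BC| = √((-8)² + (15)²) = √289 = 17
|CD| = √((5)² + (-12)²) = √169 = 13
|DE| = √((-12)² + (5)²) = √169 = 13
|EF| = √((0)² + (-5)²) = √25 = 5
|FA| = √((15)² + (-8)²) = √289 = 17
Perimeter = 5 + 17 + 13 + 13 + 5 + 17 = 70.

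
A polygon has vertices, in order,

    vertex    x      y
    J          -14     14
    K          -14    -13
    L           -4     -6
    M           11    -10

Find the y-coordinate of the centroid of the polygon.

-187/159

Apply Gauss's area formula. First the cross-terms c_i = x_i·y_{i+1} − x_{i+1}·y_i:
  378, 32, 106, 14  ⇒  2A = 530, A = 265.
Then Σ (y_i + y_{i+1})·c_i = -1870, so ȳ = -1870 / (6·265) = -187/159.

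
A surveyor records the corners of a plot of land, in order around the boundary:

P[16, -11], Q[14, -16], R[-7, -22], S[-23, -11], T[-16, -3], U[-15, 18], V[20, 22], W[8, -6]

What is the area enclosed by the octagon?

Apply Gauss's area formula: 2A = Σ (x_i·y_{i+1} − x_{i+1}·y_i), indices taken mod 8.
Σ = (-102) + (-420) + (-429) + (-107) + (-333) + (-690) + (-296) + (8) = -2369
Area = |Σ|/2 = 1184.5.

1184.5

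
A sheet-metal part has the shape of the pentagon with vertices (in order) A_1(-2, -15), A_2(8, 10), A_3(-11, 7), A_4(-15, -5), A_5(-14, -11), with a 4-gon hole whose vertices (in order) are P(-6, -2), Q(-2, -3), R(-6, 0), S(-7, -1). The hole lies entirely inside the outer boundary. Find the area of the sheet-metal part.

349.5

Outer boundary:
Apply the shoelace formula: 2A = Σ (x_i·y_{i+1} − x_{i+1}·y_i), indices taken mod 5.
A_1→A_2: (-2)(10) − (8)(-15) = 100
A_2→A_3: (8)(7) − (-11)(10) = 166
A_3→A_4: (-11)(-5) − (-15)(7) = 160
A_4→A_5: (-15)(-11) − (-14)(-5) = 95
A_5→A_1: (-14)(-15) − (-2)(-11) = 188
Σ = 709
Area = |Σ|/2 = 354.5.
Hole:
P→Q: (-6)(-3) − (-2)(-2) = 14
Q→R: (-2)(0) − (-6)(-3) = -18
R→S: (-6)(-1) − (-7)(0) = 6
S→P: (-7)(-2) − (-6)(-1) = 8
Σ = 10
Area = |Σ|/2 = 5.
Net area = 354.5 − 5 = 349.5.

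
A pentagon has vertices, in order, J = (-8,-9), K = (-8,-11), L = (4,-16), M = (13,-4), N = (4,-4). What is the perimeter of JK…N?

52

|JK| = √((0)² + (-2)²) = √4 = 2
|KL| = √((12)² + (-5)²) = √169 = 13
|LM| = √((9)² + (12)²) = √225 = 15
|MN| = √((-9)² + (0)²) = √81 = 9
|NJ| = √((-12)² + (-5)²) = √169 = 13
Perimeter = 2 + 13 + 15 + 9 + 13 = 52.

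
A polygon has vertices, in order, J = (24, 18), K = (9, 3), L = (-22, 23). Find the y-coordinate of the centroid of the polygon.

44/3

Apply the surveyor's formula. First the cross-terms c_i = x_i·y_{i+1} − x_{i+1}·y_i:
  -90, 273, -948  ⇒  2A = -765, A = -382.5.
Then Σ (y_i + y_{i+1})·c_i = -33660, so ȳ = -33660 / (6·(-382.5)) = 44/3.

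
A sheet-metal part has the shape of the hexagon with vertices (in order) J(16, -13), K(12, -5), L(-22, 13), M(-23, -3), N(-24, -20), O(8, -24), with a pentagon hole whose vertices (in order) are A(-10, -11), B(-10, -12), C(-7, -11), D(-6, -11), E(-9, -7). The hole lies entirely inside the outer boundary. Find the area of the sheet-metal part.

Outer boundary:
Apply the surveyor's formula: 2A = Σ (x_i·y_{i+1} − x_{i+1}·y_i), indices taken mod 6.
Cross-terms: 76, 46, 365, 388, 736, 280  ⇒  Σ = 1891
Area = |Σ|/2 = 945.5.
Hole:
Σ = (10) + (26) + (11) + (-57) + (29) = 19
Area = |Σ|/2 = 9.5.
Net area = 945.5 − 9.5 = 936.

936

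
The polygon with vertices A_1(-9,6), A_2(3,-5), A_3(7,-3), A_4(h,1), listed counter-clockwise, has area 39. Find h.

1

Write out the shoelace sum; only the two edges meeting at A_4 involve h:
2·Area = [(7·1 − h·(-3)) + (h·6 − (-9)·1)] + 53
       = 9·h + 69 = 78
⇒ h = 1.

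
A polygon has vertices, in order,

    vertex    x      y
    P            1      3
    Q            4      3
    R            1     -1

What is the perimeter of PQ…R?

|PQ| = √((3)² + (0)²) = √9 = 3
|QR| = √((-3)² + (-4)²) = √25 = 5
|RP| = √((0)² + (4)²) = √16 = 4
Perimeter = 3 + 5 + 4 = 12.

12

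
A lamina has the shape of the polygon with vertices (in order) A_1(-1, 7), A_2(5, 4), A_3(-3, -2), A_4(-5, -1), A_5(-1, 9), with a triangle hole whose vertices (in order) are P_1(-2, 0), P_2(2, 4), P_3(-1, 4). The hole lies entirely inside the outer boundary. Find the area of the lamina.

Outer boundary:
Apply the shoelace (surveyor's) formula: 2A = Σ (x_i·y_{i+1} − x_{i+1}·y_i), indices taken mod 5.
A_1→A_2: (-1)(4) − (5)(7) = -39
A_2→A_3: (5)(-2) − (-3)(4) = 2
A_3→A_4: (-3)(-1) − (-5)(-2) = -7
A_4→A_5: (-5)(9) − (-1)(-1) = -46
A_5→A_1: (-1)(7) − (-1)(9) = 2
Σ = -88
Area = |Σ|/2 = 44.
Hole:
Apply the shoelace (surveyor's) formula: 2A = Σ (x_i·y_{i+1} − x_{i+1}·y_i), indices taken mod 3.
Σ = (-8) + (12) + (8) = 12
Area = |Σ|/2 = 6.
Net area = 44 − 6 = 38.

38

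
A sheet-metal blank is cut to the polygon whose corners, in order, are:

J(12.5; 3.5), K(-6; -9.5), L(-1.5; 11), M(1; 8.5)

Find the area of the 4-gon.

Apply the shoelace formula: 2A = Σ (x_i·y_{i+1} − x_{i+1}·y_i), indices taken mod 4.
Σ = (-97.75) + (-80.25) + (-23.75) + (-102.75) = -304.5
Area = |Σ|/2 = 152.25.

152.25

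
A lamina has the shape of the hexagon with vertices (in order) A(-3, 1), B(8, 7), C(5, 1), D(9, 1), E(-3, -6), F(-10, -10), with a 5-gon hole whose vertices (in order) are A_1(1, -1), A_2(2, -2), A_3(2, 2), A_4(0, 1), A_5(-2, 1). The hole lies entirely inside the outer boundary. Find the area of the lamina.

84

Outer boundary:
A→B: (-3)(7) − (8)(1) = -29
B→C: (8)(1) − (5)(7) = -27
C→D: (5)(1) − (9)(1) = -4
D→E: (9)(-6) − (-3)(1) = -51
E→F: (-3)(-10) − (-10)(-6) = -30
F→A: (-10)(1) − (-3)(-10) = -40
Σ = -181
Area = |Σ|/2 = 90.5.
Hole:
Σ = (0) + (8) + (2) + (2) + (1) = 13
Area = |Σ|/2 = 6.5.
Net area = 90.5 − 6.5 = 84.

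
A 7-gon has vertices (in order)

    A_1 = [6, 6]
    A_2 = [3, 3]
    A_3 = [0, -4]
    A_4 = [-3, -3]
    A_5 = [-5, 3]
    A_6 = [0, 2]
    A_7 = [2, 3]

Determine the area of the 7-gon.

34

A_1→A_2: (6)(3) − (3)(6) = 0
A_2→A_3: (3)(-4) − (0)(3) = -12
A_3→A_4: (0)(-3) − (-3)(-4) = -12
A_4→A_5: (-3)(3) − (-5)(-3) = -24
A_5→A_6: (-5)(2) − (0)(3) = -10
A_6→A_7: (0)(3) − (2)(2) = -4
A_7→A_1: (2)(6) − (6)(3) = -6
Σ = -68
Area = |Σ|/2 = 34.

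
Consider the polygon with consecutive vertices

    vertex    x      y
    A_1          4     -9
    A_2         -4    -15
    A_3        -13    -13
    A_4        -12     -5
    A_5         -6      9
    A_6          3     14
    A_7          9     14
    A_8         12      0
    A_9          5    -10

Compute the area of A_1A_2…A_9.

478

Apply the shoelace formula: 2A = Σ (x_i·y_{i+1} − x_{i+1}·y_i), indices taken mod 9.
Σ = (-96) + (-143) + (-91) + (-138) + (-111) + (-84) + (-168) + (-120) + (-5) = -956
Area = |Σ|/2 = 478.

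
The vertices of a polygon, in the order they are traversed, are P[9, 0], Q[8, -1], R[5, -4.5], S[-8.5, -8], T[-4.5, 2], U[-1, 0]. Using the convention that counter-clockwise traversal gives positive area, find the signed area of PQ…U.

Apply the shoelace (surveyor's) formula: 2A = Σ (x_i·y_{i+1} − x_{i+1}·y_i), indices taken mod 6.
Σ = (-9) + (-31) + (-78.25) + (-53) + (2) + (0) = -169.25
Signed area = Σ/2 = -84.625 (negative ⇒ clockwise traversal).

-84.625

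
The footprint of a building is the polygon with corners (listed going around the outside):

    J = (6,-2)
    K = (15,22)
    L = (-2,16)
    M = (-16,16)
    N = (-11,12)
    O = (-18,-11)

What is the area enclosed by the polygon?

546.5

Σ = (162) + (284) + (224) + (-16) + (337) + (102) = 1093
Area = |Σ|/2 = 546.5.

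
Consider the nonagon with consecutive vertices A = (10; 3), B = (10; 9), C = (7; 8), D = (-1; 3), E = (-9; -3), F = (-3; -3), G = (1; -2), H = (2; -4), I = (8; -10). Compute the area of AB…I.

Apply Gauss's area formula: 2A = Σ (x_i·y_{i+1} − x_{i+1}·y_i), indices taken mod 9.
A→B: (10)(9) − (10)(3) = 60
B→C: (10)(8) − (7)(9) = 17
C→D: (7)(3) − (-1)(8) = 29
D→E: (-1)(-3) − (-9)(3) = 30
E→F: (-9)(-3) − (-3)(-3) = 18
F→G: (-3)(-2) − (1)(-3) = 9
G→H: (1)(-4) − (2)(-2) = 0
H→I: (2)(-10) − (8)(-4) = 12
I→A: (8)(3) − (10)(-10) = 124
Σ = 299
Area = |Σ|/2 = 149.5.

149.5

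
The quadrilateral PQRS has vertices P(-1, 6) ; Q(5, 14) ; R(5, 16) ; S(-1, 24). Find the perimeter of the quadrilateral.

|PQ| = √((6)² + (8)²) = √100 = 10
|QR| = √((0)² + (2)²) = √4 = 2
|RS| = √((-6)² + (8)²) = √100 = 10
|SP| = √((0)² + (-18)²) = √324 = 18
Perimeter = 10 + 2 + 10 + 18 = 40.

40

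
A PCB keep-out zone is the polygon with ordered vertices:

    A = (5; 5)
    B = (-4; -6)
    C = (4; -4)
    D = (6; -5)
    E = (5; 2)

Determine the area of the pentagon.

43

Apply the shoelace (surveyor's) formula: 2A = Σ (x_i·y_{i+1} − x_{i+1}·y_i), indices taken mod 5.
A→B: (5)(-6) − (-4)(5) = -10
B→C: (-4)(-4) − (4)(-6) = 40
C→D: (4)(-5) − (6)(-4) = 4
D→E: (6)(2) − (5)(-5) = 37
E→A: (5)(5) − (5)(2) = 15
Σ = 86
Area = |Σ|/2 = 43.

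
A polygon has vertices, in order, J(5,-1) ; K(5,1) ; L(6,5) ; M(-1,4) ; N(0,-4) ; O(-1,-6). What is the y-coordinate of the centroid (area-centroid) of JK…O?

Apply the surveyor's formula. First the cross-terms c_i = x_i·y_{i+1} − x_{i+1}·y_i:
  10, 19, 29, 4, -4, 31  ⇒  2A = 89, A = 44.5.
Then Σ (y_i + y_{i+1})·c_i = 198, so ȳ = 198 / (6·44.5) = 66/89.

66/89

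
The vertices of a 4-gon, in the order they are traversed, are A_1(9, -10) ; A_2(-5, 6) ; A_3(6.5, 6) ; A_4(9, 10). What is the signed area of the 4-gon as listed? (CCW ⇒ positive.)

Apply the surveyor's formula: 2A = Σ (x_i·y_{i+1} − x_{i+1}·y_i), indices taken mod 4.
A_1→A_2: (9)(6) − (-5)(-10) = 4
A_2→A_3: (-5)(6) − (6.5)(6) = -69
A_3→A_4: (6.5)(10) − (9)(6) = 11
A_4→A_1: (9)(-10) − (9)(10) = -180
Σ = -234
Signed area = Σ/2 = -117 (negative ⇒ clockwise traversal).

-117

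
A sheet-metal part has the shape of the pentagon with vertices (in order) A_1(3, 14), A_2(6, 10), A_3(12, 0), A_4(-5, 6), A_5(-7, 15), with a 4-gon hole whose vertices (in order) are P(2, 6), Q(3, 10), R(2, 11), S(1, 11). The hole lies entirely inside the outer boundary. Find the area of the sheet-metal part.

134

Outer boundary:
Apply the surveyor's formula: 2A = Σ (x_i·y_{i+1} − x_{i+1}·y_i), indices taken mod 5.
A_1→A_2: (3)(10) − (6)(14) = -54
A_2→A_3: (6)(0) − (12)(10) = -120
A_3→A_4: (12)(6) − (-5)(0) = 72
A_4→A_5: (-5)(15) − (-7)(6) = -33
A_5→A_1: (-7)(14) − (3)(15) = -143
Σ = -278
Area = |Σ|/2 = 139.
Hole:
Apply the surveyor's formula: 2A = Σ (x_i·y_{i+1} − x_{i+1}·y_i), indices taken mod 4.
P→Q: (2)(10) − (3)(6) = 2
Q→R: (3)(11) − (2)(10) = 13
R→S: (2)(11) − (1)(11) = 11
S→P: (1)(6) − (2)(11) = -16
Σ = 10
Area = |Σ|/2 = 5.
Net area = 139 − 5 = 134.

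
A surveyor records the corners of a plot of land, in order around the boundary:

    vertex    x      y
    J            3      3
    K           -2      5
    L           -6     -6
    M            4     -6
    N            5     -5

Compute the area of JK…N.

81.5

Apply Gauss's area formula: 2A = Σ (x_i·y_{i+1} − x_{i+1}·y_i), indices taken mod 5.
Cross-terms: 21, 42, 60, 10, 30  ⇒  Σ = 163
Area = |Σ|/2 = 81.5.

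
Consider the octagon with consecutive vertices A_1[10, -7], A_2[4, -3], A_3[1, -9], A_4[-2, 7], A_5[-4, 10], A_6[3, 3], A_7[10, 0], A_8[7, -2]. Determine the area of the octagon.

79.5

Apply Gauss's area formula: 2A = Σ (x_i·y_{i+1} − x_{i+1}·y_i), indices taken mod 8.
Cross-terms: -2, -33, -11, 8, -42, -30, -20, -29  ⇒  Σ = -159
Area = |Σ|/2 = 79.5.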